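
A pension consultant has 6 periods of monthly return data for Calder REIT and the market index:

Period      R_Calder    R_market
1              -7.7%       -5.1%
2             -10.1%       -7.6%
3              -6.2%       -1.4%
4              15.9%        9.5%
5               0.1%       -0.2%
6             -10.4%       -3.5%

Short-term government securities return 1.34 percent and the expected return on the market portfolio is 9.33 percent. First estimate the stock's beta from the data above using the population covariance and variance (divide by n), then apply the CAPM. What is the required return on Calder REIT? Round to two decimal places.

Mean R_i = (-7.7 − 10.1 − 6.2 + 15.9 + 0.1 − 10.4) / 6 = -3.0667%
Mean R_m = (-5.1 − 7.6 − 1.4 + 9.5 − 0.2 − 3.5) / 6 = -1.3833%
Σ(R_i − R̄_i)(R_m − R̄_m) = 286.6867  ⇒  Cov = 286.6867 / 6 = 47.7811
Σ(R_m − R̄_m)² = 176.7883  ⇒  Var(R_m) = 176.7883 / 6 = 29.4647
β = Cov / Var(R_m) = 47.7811 / 29.4647 = 1.6216
MRP = 9.33% − 1.34% = 7.99%
E(R) = R_f + β × MRP = 1.34% + 1.6216 × 7.99% = 14.30%

14.30%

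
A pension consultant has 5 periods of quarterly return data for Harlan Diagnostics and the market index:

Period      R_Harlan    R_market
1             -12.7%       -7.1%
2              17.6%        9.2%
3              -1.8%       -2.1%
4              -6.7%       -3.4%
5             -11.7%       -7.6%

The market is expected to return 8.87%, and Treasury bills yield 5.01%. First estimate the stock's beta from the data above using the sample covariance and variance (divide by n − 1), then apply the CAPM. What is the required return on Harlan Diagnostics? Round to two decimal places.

11.99%

Mean R_i = (-12.7 + 17.6 − 1.8 − 6.7 − 11.7) / 5 = -3.0600%
Mean R_m = (-7.1 + 9.2 − 2.1 − 3.4 − 7.6) / 5 = -2.2000%
Σ(R_i − R̄_i)(R_m − R̄_m) = 333.9100  ⇒  Cov = 333.9100 / 4 = 83.4775
Σ(R_m − R̄_m)² = 184.5800  ⇒  Var(R_m) = 184.5800 / 4 = 46.1450
β = Cov / Var(R_m) = 83.4775 / 46.1450 = 1.8090
MRP = 8.87% − 5.01% = 3.86%
E(R) = R_f + β × MRP = 5.01% + 1.8090 × 3.86% = 11.99%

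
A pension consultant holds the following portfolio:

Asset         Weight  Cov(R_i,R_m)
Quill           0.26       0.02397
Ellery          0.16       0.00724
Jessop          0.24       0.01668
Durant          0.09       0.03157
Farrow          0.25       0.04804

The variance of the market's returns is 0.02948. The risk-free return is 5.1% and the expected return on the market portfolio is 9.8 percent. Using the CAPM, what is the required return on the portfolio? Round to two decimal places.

β_Quill = 0.02397 / 0.02948 = 0.8131
β_Ellery = 0.00724 / 0.02948 = 0.2456
β_Jessop = 0.01668 / 0.02948 = 0.5658
β_Durant = 0.03157 / 0.02948 = 1.0709
β_Farrow = 0.04804 / 0.02948 = 1.6296
β_P = Σ w_i β_i = 0.26×0.8131 + 0.16×0.2456 + 0.24×0.5658 + 0.09×1.0709 + 0.25×1.6296 = 0.8903
MRP = 9.8% − 5.1% = 4.70%
E(R_P) = R_f + β_P × MRP = 5.1% + 0.8903 × 4.7% = 9.28%

9.28%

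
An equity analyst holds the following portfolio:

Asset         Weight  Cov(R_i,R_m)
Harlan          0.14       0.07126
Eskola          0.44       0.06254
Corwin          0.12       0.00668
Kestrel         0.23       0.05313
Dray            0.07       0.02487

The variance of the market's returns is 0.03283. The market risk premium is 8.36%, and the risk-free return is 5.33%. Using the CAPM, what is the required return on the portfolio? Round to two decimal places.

β_Harlan = 0.07126 / 0.03283 = 2.1706
β_Eskola = 0.06254 / 0.03283 = 1.9050
β_Corwin = 0.00668 / 0.03283 = 0.2035
β_Kestrel = 0.05313 / 0.03283 = 1.6183
β_Dray = 0.02487 / 0.03283 = 0.7575
β_P = Σ w_i β_i = 0.14×2.1706 + 0.44×1.9050 + 0.12×0.2035 + 0.23×1.6183 + 0.07×0.7575 = 1.5917
E(R_P) = R_f + β_P × MRP = 5.33% + 1.5917 × 8.36% = 18.64%

18.64%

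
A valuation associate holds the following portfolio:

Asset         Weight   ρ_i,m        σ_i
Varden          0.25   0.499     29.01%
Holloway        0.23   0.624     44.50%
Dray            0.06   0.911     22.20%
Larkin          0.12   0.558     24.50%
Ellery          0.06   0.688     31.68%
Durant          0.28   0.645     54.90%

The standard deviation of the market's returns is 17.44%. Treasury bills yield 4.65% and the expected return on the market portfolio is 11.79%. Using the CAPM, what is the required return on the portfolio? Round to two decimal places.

β_Varden = 0.499 × 29.01% / 17.44% = 0.8300
β_Holloway = 0.624 × 44.50% / 17.44% = 1.5922
β_Dray = 0.911 × 22.20% / 17.44% = 1.1596
β_Larkin = 0.558 × 24.50% / 17.44% = 0.7839
β_Ellery = 0.688 × 31.68% / 17.44% = 1.2498
β_Durant = 0.645 × 54.90% / 17.44% = 2.0304
β_P = Σ w_i β_i = 0.25×0.8300 + 0.23×1.5922 + 0.06×1.1596 + 0.12×0.7839 + 0.06×1.2498 + 0.28×2.0304 = 1.3809
MRP = 11.79% − 4.65% = 7.14%
E(R_P) = R_f + β_P × MRP = 4.65% + 1.3809 × 7.14% = 14.51%

14.51%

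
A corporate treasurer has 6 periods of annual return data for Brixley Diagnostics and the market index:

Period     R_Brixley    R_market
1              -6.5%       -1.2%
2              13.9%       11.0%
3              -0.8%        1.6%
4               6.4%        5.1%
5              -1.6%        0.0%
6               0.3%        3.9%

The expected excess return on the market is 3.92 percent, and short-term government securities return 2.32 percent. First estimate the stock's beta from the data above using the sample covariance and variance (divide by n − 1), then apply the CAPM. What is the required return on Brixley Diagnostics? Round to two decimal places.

8.53%

Mean R_i = (-6.5 + 13.9 − 0.8 + 6.4 − 1.6 + 0.3) / 6 = 1.9500%
Mean R_m = (-1.2 + 11.0 + 1.6 + 5.1 + 0.0 + 3.9) / 6 = 3.4000%
Σ(R_i − R̄_i)(R_m − R̄_m) = 153.4500  ⇒  Cov = 153.4500 / 5 = 30.6900
Σ(R_m − R̄_m)² = 96.8600  ⇒  Var(R_m) = 96.8600 / 5 = 19.3720
β = Cov / Var(R_m) = 30.6900 / 19.3720 = 1.5842
E(R) = R_f + β × MRP = 2.32% + 1.5842 × 3.92% = 8.53%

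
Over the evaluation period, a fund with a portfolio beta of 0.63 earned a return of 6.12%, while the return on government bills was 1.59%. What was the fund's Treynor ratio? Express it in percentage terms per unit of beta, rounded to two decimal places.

7.19%

Treynor = (R_P − R_f) / β_P = (6.12% − 1.59%) / 0.6300 = 4.53% / 0.6300 = 7.19%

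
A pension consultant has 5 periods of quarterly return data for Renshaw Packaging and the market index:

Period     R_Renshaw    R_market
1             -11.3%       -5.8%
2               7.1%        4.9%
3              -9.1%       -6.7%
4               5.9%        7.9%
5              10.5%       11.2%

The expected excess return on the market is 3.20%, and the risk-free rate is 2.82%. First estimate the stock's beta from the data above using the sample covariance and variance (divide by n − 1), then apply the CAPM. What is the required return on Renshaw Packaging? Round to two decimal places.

6.68%

Mean R_i = (-11.3 + 7.1 − 9.1 + 5.9 + 10.5) / 5 = 0.6200%
Mean R_m = (-5.8 + 4.9 − 6.7 + 7.9 + 11.2) / 5 = 2.3000%
Σ(R_i − R̄_i)(R_m − R̄_m) = 318.3800  ⇒  Cov = 318.3800 / 4 = 79.5950
Σ(R_m − R̄_m)² = 263.9400  ⇒  Var(R_m) = 263.9400 / 4 = 65.9850
β = Cov / Var(R_m) = 79.5950 / 65.9850 = 1.2063
E(R) = R_f + β × MRP = 2.82% + 1.2063 × 3.20% = 6.68%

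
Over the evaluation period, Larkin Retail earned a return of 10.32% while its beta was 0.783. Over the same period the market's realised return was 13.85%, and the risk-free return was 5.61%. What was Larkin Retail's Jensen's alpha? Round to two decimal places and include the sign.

Market excess return = 13.85% − 5.61% = 8.24%
CAPM benchmark = R_f + β(R_m − R_f) = 5.61% + 0.783 × 8.24% = 12.06192%
α = actual − benchmark = 10.32% − 12.06192% = -1.74%

-1.74%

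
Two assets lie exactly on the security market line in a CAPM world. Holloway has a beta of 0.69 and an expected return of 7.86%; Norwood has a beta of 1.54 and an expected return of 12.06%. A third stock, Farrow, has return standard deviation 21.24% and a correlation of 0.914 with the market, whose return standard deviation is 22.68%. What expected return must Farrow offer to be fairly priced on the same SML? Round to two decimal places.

8.68%

MRP = (12.06% − 7.86%) / (1.54 − 0.69) = 4.9412%
R_f = 7.86% − 0.69 × 4.9412% = 4.4506%
β_Farrow = ρ·σ_i/σ_m = 0.914 × 21.24 / 22.68 = 0.8560
E(R_Farrow) = R_f + β × MRP = 4.4506% + 0.8560 × 4.9412% = 8.68%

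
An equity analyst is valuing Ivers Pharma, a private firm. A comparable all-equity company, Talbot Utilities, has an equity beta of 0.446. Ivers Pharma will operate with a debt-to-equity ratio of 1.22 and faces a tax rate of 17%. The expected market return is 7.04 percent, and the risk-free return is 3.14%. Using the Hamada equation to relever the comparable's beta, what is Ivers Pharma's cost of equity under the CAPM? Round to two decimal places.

6.64%

β_L = β_U × [1 + (1 − t)(D/E)] = 0.446 × [1 + (1 − 0.17) × 1.22]
    = 0.446 × [1 + 0.83 × 1.22] = 0.446 × 2.0126 = 0.8976
MRP = 7.04% − 3.14% = 3.90%
E(R) = R_f + β_L × MRP = 3.14% + 0.8976 × 3.90% = 6.64%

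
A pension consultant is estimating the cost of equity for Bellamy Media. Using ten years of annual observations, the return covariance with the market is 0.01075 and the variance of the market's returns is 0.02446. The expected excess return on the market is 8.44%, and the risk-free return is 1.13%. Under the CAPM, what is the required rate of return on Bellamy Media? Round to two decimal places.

β = Cov(R_i, R_m) / Var(R_m) = 0.01075 / 0.02446 = 0.4395
E(R) = R_f + β × MRP = 1.13% + 0.4395 × 8.44% = 4.84%

4.84%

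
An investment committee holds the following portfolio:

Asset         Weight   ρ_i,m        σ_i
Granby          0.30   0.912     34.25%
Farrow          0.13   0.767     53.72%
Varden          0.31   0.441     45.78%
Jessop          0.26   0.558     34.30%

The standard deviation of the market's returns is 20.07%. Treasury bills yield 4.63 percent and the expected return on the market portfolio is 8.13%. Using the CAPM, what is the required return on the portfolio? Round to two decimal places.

β_Granby = 0.912 × 34.25% / 20.07% = 1.5564
β_Farrow = 0.767 × 53.72% / 20.07% = 2.0530
β_Varden = 0.441 × 45.78% / 20.07% = 1.0059
β_Jessop = 0.558 × 34.30% / 20.07% = 0.9536
β_P = Σ w_i β_i = 0.30×1.5564 + 0.13×2.0530 + 0.31×1.0059 + 0.26×0.9536 = 1.2936
MRP = 8.13% − 4.63% = 3.50%
E(R_P) = R_f + β_P × MRP = 4.63% + 1.2936 × 3.50% = 9.16%

9.16%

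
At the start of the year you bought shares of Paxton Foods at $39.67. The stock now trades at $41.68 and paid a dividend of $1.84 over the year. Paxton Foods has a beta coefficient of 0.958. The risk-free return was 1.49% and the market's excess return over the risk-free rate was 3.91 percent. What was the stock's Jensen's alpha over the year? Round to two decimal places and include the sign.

Realised HPR = (P1 + D1 − P0) / P0 = (41.68 + 1.84 − 39.67) / 39.67 = 3.85 / 39.67 = 9.7051%
CAPM required = R_f + β·MRP = 1.49% + 0.958 × 3.91% = 5.23578%
α = realised − required = 9.7051% − 5.23578% = +4.47%

+4.47%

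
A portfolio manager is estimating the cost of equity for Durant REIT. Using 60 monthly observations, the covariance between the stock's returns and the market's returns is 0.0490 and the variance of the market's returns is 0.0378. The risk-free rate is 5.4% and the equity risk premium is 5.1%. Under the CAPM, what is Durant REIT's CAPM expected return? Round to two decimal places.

β = Cov(R_i, R_m) / Var(R_m) = 0.0490 / 0.0378 = 1.2963
E(R) = R_f + β × MRP = 5.4% + 1.2963 × 5.1% = 12.01%

12.01%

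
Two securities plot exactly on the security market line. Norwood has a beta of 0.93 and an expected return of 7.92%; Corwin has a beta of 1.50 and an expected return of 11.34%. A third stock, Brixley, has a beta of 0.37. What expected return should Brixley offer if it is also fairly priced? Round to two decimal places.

4.56%

MRP (SML slope) = (11.34% − 7.92%) / (1.50 − 0.93) = 3.42% / 0.57 = 6.0000%
R_f (intercept) = 7.92% − 0.93 × 6.0000% = 2.3400%
E(R_Brixley) = R_f + β × MRP = 2.3400% + 0.37 × 6.0000% = 4.56%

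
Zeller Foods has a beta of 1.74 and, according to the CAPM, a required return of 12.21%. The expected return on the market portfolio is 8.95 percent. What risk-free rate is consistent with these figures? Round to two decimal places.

E(R) = R_f + β(E(R_m) − R_f) = R_f(1 − β) + β·E(R_m)
12.21% = R_f × (1 − 1.74) + 1.74 × 8.95%
12.21% = R_f × -0.74 + 15.5730%
R_f = (12.21% − 15.5730%) / -0.74 = 4.54%

4.54%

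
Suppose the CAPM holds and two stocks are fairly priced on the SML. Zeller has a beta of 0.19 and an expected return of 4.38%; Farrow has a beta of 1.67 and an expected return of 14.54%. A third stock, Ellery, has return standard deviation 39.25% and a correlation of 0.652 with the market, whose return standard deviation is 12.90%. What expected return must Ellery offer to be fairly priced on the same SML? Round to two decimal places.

MRP = (14.54% − 4.38%) / (1.67 − 0.19) = 6.8649%
R_f = 4.38% − 0.19 × 6.8649% = 3.0757%
β_Ellery = ρ·σ_i/σ_m = 0.652 × 39.25 / 12.90 = 1.9838
E(R_Ellery) = R_f + β × MRP = 3.0757% + 1.9838 × 6.8649% = 16.69%

16.69%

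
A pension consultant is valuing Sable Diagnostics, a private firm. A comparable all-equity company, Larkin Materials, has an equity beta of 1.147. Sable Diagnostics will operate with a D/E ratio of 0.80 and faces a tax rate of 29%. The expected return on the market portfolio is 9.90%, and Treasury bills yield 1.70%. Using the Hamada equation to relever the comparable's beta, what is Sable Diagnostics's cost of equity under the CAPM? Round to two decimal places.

16.45%

β_L = β_U × [1 + (1 − t)(D/E)] = 1.147 × [1 + (1 − 0.29) × 0.80]
    = 1.147 × [1 + 0.71 × 0.80] = 1.147 × 1.5680 = 1.7985
MRP = 9.90% − 1.70% = 8.20%
E(R) = R_f + β_L × MRP = 1.70% + 1.7985 × 8.20% = 16.45%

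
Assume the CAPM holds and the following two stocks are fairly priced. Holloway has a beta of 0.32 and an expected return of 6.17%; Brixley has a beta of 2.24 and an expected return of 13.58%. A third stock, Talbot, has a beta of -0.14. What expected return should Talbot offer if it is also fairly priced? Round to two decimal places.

4.39%

MRP (SML slope) = (13.58% − 6.17%) / (2.24 − 0.32) = 7.41% / 1.92 = 3.8594%
R_f (intercept) = 6.17% − 0.32 × 3.8594% = 4.9350%
E(R_Talbot) = R_f + β × MRP = 4.9350% + -0.14 × 3.8594% = 4.39%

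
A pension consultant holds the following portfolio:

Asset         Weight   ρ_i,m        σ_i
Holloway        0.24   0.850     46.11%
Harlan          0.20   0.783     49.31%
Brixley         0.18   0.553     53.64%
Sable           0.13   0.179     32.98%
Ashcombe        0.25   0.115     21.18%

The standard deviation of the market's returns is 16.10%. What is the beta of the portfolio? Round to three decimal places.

β_Holloway = 0.850 × 46.11% / 16.10% = 2.4344
β_Harlan = 0.783 × 49.31% / 16.10% = 2.3981
β_Brixley = 0.553 × 53.64% / 16.10% = 1.8424
β_Sable = 0.179 × 32.98% / 16.10% = 0.3667
β_Ashcombe = 0.115 × 21.18% / 16.10% = 0.1513
β_P = Σ w_i β_i = 0.24×2.4344 + 0.20×2.3981 + 0.18×1.8424 + 0.13×0.3667 + 0.25×0.1513 = 1.4810

1.481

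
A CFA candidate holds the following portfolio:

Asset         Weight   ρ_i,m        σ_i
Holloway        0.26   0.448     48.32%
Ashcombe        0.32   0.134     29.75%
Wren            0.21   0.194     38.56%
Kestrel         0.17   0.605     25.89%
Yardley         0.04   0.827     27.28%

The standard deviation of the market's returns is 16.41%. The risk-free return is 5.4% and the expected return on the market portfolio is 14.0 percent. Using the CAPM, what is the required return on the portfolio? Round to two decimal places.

11.71%

β_Holloway = 0.448 × 48.32% / 16.41% = 1.3192
β_Ashcombe = 0.134 × 29.75% / 16.41% = 0.2429
β_Wren = 0.194 × 38.56% / 16.41% = 0.4559
β_Kestrel = 0.605 × 25.89% / 16.41% = 0.9545
β_Yardley = 0.827 × 27.28% / 16.41% = 1.3748
β_P = Σ w_i β_i = 0.26×1.3192 + 0.32×0.2429 + 0.21×0.4559 + 0.17×0.9545 + 0.04×1.3748 = 0.7337
MRP = 14.0% − 5.4% = 8.60%
E(R_P) = R_f + β_P × MRP = 5.4% + 0.7337 × 8.6% = 11.71%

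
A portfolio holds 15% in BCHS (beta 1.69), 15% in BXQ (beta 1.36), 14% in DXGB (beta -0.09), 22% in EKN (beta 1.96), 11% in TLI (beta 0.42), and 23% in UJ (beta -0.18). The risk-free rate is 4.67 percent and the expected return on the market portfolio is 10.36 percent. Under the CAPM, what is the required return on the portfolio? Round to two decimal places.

9.68%

β_P = Σ w_i β_i = 0.15×1.69 + 0.15×1.36 + 0.14×-0.09 + 0.22×1.96 + 0.11×0.42 + 0.23×-0.18 = 0.8809
MRP = 10.36% − 4.67% = 5.69%
E(R_P) = R_f + β_P × MRP = 4.67% + 0.8809 × 5.69% = 9.68%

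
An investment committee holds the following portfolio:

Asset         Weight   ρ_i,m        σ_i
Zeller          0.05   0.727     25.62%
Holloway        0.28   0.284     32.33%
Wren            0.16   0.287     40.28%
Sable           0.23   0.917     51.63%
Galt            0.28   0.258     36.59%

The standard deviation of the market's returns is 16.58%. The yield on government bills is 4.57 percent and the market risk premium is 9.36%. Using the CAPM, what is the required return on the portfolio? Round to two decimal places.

β_Zeller = 0.727 × 25.62% / 16.58% = 1.1234
β_Holloway = 0.284 × 32.33% / 16.58% = 0.5538
β_Wren = 0.287 × 40.28% / 16.58% = 0.6972
β_Sable = 0.917 × 51.63% / 16.58% = 2.8555
β_Galt = 0.258 × 36.59% / 16.58% = 0.5694
β_P = Σ w_i β_i = 0.05×1.1234 + 0.28×0.5538 + 0.16×0.6972 + 0.23×2.8555 + 0.28×0.5694 = 1.1390
E(R_P) = R_f + β_P × MRP = 4.57% + 1.1390 × 9.36% = 15.23%

15.23%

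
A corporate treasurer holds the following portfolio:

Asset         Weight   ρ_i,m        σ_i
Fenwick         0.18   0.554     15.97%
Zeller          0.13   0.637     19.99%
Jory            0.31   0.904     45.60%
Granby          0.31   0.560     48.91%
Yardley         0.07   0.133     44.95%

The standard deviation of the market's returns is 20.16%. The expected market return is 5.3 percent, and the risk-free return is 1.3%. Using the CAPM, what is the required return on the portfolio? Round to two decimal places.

6.25%

β_Fenwick = 0.554 × 15.97% / 20.16% = 0.4389
β_Zeller = 0.637 × 19.99% / 20.16% = 0.6316
β_Jory = 0.904 × 45.60% / 20.16% = 2.0448
β_Granby = 0.560 × 48.91% / 20.16% = 1.3586
β_Yardley = 0.133 × 44.95% / 20.16% = 0.2965
β_P = Σ w_i β_i = 0.18×0.4389 + 0.13×0.6316 + 0.31×2.0448 + 0.31×1.3586 + 0.07×0.2965 = 1.2369
MRP = 5.3% − 1.3% = 4.00%
E(R_P) = R_f + β_P × MRP = 1.3% + 1.2369 × 4.0% = 6.25%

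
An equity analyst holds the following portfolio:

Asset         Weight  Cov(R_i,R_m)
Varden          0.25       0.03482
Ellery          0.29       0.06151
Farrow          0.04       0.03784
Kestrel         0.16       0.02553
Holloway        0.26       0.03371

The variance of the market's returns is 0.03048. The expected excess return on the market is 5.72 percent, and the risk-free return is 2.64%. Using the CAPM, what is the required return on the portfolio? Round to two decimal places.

β_Varden = 0.03482 / 0.03048 = 1.1424
β_Ellery = 0.06151 / 0.03048 = 2.0180
β_Farrow = 0.03784 / 0.03048 = 1.2415
β_Kestrel = 0.02553 / 0.03048 = 0.8376
β_Holloway = 0.03371 / 0.03048 = 1.1060
β_P = Σ w_i β_i = 0.25×1.1424 + 0.29×2.0180 + 0.04×1.2415 + 0.16×0.8376 + 0.26×1.1060 = 1.3421
E(R_P) = R_f + β_P × MRP = 2.64% + 1.3421 × 5.72% = 10.32%

10.32%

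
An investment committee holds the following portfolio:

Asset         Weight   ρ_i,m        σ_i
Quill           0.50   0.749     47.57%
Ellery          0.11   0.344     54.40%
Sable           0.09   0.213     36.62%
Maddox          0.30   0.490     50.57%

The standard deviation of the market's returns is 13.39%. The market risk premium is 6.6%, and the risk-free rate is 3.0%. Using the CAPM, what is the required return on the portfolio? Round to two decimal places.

16.81%

β_Quill = 0.749 × 47.57% / 13.39% = 2.6609
β_Ellery = 0.344 × 54.40% / 13.39% = 1.3976
β_Sable = 0.213 × 36.62% / 13.39% = 0.5825
β_Maddox = 0.490 × 50.57% / 13.39% = 1.8506
β_P = Σ w_i β_i = 0.50×2.6609 + 0.11×1.3976 + 0.09×0.5825 + 0.30×1.8506 = 2.0918
E(R_P) = R_f + β_P × MRP = 3.0% + 2.0918 × 6.6% = 16.81%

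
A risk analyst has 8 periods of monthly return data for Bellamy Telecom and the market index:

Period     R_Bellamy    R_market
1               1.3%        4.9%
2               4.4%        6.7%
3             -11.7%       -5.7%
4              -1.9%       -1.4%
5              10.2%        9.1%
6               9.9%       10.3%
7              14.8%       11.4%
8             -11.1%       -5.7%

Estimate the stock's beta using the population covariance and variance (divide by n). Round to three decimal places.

Mean R_i = (1.3 + 4.4 − 11.7 − 1.9 + 10.2 + 9.9 + 14.8 − 11.1) / 8 = 1.9875%
Mean R_m = (4.9 + 6.7 − 5.7 − 1.4 + 9.1 + 10.3 + 11.4 − 5.7) / 8 = 3.7000%
Σ(R_i − R̄_i)(R_m − R̄_m) = 473.1500  ⇒  Cov = 473.1500 / 8 = 59.1438
Σ(R_m − R̄_m)² = 345.1800  ⇒  Var(R_m) = 345.1800 / 8 = 43.1475
β = Cov / Var(R_m) = 59.1438 / 43.1475 = 1.3707

1.371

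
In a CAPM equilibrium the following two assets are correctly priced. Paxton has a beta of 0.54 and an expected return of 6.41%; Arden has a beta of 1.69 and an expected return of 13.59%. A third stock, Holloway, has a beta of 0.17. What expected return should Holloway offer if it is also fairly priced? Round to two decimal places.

4.10%

MRP (SML slope) = (13.59% − 6.41%) / (1.69 − 0.54) = 7.18% / 1.15 = 6.2435%
R_f (intercept) = 6.41% − 0.54 × 6.2435% = 3.0385%
E(R_Holloway) = R_f + β × MRP = 3.0385% + 0.17 × 6.2435% = 4.10%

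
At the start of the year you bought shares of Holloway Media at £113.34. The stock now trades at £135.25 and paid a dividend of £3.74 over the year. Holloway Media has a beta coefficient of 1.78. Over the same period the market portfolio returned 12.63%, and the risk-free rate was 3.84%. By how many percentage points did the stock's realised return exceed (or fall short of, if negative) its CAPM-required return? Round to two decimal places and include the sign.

Realised HPR = (P1 + D1 − P0) / P0 = (135.25 + 3.74 − 113.34) / 113.34 = 25.65 / 113.34 = 22.6310%
MRP = 12.63% − 3.84% = 8.79%
CAPM required = R_f + β·MRP = 3.84% + 1.78 × 8.79% = 19.4862%
α = realised − required = 22.6310% − 19.4862% = +3.14%

+3.14%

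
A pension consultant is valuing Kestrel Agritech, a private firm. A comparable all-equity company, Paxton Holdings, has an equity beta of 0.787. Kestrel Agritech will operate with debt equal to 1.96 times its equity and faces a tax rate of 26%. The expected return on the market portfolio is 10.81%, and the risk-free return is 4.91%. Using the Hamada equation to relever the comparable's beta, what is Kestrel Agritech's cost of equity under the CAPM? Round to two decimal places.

β_L = β_U × [1 + (1 − t)(D/E)] = 0.787 × [1 + (1 − 0.26) × 1.96]
    = 0.787 × [1 + 0.74 × 1.96] = 0.787 × 2.4504 = 1.9285
MRP = 10.81% − 4.91% = 5.90%
E(R) = R_f + β_L × MRP = 4.91% + 1.9285 × 5.90% = 16.29%

16.29%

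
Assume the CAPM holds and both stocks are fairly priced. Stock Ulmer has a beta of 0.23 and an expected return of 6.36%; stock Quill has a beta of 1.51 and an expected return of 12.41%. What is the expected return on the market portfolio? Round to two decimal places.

Both satisfy E(R) = R_f + β·MRP, so the slope of the SML is
MRP = (12.41% − 6.36%) / (1.51 − 0.23) = 6.05% / 1.28 = 4.7266%
R_f = E(R_Ulmer) − β_Ulmer·MRP = 6.36% − 0.23 × 4.7266% = 5.2729%
E(R_m) = R_f + MRP = 5.2729% + 4.7266% = 10.00%

10.00%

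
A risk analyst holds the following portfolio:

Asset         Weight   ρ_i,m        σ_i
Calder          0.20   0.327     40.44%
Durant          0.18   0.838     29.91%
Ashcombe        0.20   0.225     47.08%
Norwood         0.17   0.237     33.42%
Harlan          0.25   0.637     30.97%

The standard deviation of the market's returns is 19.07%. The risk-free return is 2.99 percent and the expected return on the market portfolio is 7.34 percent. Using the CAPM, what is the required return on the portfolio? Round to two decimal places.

6.54%

β_Calder = 0.327 × 40.44% / 19.07% = 0.6934
β_Durant = 0.838 × 29.91% / 19.07% = 1.3143
β_Ashcombe = 0.225 × 47.08% / 19.07% = 0.5555
β_Norwood = 0.237 × 33.42% / 19.07% = 0.4153
β_Harlan = 0.637 × 30.97% / 19.07% = 1.0345
β_P = Σ w_i β_i = 0.20×0.6934 + 0.18×1.3143 + 0.20×0.5555 + 0.17×0.4153 + 0.25×1.0345 = 0.8156
MRP = 7.34% − 2.99% = 4.35%
E(R_P) = R_f + β_P × MRP = 2.99% + 0.8156 × 4.35% = 6.54%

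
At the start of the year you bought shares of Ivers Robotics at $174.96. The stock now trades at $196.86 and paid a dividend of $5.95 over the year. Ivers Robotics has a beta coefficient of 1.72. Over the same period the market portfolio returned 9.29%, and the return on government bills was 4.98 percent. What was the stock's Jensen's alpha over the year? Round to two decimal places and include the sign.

+3.52%

Realised HPR = (P1 + D1 − P0) / P0 = (196.86 + 5.95 − 174.96) / 174.96 = 27.85 / 174.96 = 15.9179%
MRP = 9.29% − 4.98% = 4.31%
CAPM required = R_f + β·MRP = 4.98% + 1.72 × 4.31% = 12.3932%
α = realised − required = 15.9179% − 12.3932% = +3.52%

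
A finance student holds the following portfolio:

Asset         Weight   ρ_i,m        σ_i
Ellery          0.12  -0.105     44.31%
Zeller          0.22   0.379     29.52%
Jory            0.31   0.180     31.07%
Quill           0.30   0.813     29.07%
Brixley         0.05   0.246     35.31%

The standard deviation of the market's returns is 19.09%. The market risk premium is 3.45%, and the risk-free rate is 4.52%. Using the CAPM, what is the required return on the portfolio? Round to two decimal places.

β_Ellery = -0.105 × 44.31% / 19.09% = -0.2437
β_Zeller = 0.379 × 29.52% / 19.09% = 0.5861
β_Jory = 0.180 × 31.07% / 19.09% = 0.2930
β_Quill = 0.813 × 29.07% / 19.09% = 1.2380
β_Brixley = 0.246 × 35.31% / 19.09% = 0.4550
β_P = Σ w_i β_i = 0.12×-0.2437 + 0.22×0.5861 + 0.31×0.2930 + 0.30×1.2380 + 0.05×0.4550 = 0.5847
E(R_P) = R_f + β_P × MRP = 4.52% + 0.5847 × 3.45% = 6.54%

6.54%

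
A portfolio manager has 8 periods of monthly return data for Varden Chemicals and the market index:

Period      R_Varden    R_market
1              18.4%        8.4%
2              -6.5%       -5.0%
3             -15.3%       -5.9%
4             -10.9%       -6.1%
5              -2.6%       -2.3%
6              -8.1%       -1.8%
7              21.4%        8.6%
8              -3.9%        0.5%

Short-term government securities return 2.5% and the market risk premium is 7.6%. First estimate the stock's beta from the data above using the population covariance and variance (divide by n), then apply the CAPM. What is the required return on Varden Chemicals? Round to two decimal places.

Mean R_i = (18.4 − 6.5 − 15.3 − 10.9 − 2.6 − 8.1 + 21.4 − 3.9) / 8 = -0.9375%
Mean R_m = (8.4 − 5.0 − 5.9 − 6.1 − 2.3 − 1.8 + 8.6 + 0.5) / 8 = -0.4500%
Σ(R_i − R̄_i)(R_m − R̄_m) = 543.0950  ⇒  Cov = 543.0950 / 8 = 67.8869
Σ(R_m − R̄_m)² = 248.7000  ⇒  Var(R_m) = 248.7000 / 8 = 31.0875
β = Cov / Var(R_m) = 67.8869 / 31.0875 = 2.1837
E(R) = R_f + β × MRP = 2.5% + 2.1837 × 7.6% = 19.10%

19.10%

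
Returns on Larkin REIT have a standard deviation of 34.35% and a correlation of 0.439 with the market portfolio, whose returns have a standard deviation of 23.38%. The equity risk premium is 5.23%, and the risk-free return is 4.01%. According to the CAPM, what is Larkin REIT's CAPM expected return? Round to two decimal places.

β = ρ × σ_i / σ_m = 0.439 × 34.35% / 23.38% = 0.6450
E(R) = 4.01% + 0.6450 × 5.23% = 7.38%

7.38%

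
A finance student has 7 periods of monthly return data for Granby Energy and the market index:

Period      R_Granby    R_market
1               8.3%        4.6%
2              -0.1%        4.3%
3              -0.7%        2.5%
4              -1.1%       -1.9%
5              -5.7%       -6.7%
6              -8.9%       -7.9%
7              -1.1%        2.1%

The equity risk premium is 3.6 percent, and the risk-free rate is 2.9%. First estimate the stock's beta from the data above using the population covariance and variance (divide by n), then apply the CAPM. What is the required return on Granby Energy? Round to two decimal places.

Mean R_i = (8.3 − 0.1 − 0.7 − 1.1 − 5.7 − 8.9 − 1.1) / 7 = -1.3286%
Mean R_m = (4.6 + 4.3 + 2.5 − 1.9 − 6.7 − 7.9 + 2.1) / 7 = -0.4286%
Σ(R_i − R̄_i)(R_m − R̄_m) = 140.2943  ⇒  Cov = 140.2943 / 7 = 20.0420
Σ(R_m − R̄_m)² = 159.9343  ⇒  Var(R_m) = 159.9343 / 7 = 22.8478
β = Cov / Var(R_m) = 20.0420 / 22.8478 = 0.8772
E(R) = R_f + β × MRP = 2.9% + 0.8772 × 3.6% = 6.06%

6.06%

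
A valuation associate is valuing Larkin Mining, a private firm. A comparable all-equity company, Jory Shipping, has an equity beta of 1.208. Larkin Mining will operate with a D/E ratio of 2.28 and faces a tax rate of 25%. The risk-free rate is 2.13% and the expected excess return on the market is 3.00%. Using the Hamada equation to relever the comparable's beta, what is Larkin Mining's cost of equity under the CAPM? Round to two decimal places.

β_L = β_U × [1 + (1 − t)(D/E)] = 1.208 × [1 + (1 − 0.25) × 2.28]
    = 1.208 × [1 + 0.75 × 2.28] = 1.208 × 2.7100 = 3.2737
E(R) = R_f + β_L × MRP = 2.13% + 3.2737 × 3.00% = 11.95%

11.95%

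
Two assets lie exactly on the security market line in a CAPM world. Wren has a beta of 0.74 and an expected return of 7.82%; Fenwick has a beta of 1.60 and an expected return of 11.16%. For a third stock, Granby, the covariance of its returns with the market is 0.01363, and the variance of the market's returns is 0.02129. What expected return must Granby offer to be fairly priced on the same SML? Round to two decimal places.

MRP = (11.16% − 7.82%) / (1.60 − 0.74) = 3.8837%
R_f = 7.82% − 0.74 × 3.8837% = 4.9461%
β_Granby = Cov / Var(R_m) = 0.01363 / 0.02129 = 0.6402
E(R_Granby) = R_f + β × MRP = 4.9461% + 0.6402 × 3.8837% = 7.43%

7.43%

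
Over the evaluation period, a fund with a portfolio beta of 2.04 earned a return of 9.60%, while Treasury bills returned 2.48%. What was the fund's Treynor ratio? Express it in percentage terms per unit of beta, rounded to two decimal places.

3.49%

Treynor = (R_P − R_f) / β_P = (9.60% − 2.48%) / 2.0400 = 7.12% / 2.0400 = 3.49%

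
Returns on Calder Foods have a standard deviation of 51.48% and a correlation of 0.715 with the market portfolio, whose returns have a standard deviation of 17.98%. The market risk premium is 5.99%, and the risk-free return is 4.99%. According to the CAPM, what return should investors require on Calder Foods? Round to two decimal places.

17.25%

β = ρ × σ_i / σ_m = 0.715 × 51.48% / 17.98% = 2.0472
E(R) = 4.99% + 2.0472 × 5.99% = 17.25%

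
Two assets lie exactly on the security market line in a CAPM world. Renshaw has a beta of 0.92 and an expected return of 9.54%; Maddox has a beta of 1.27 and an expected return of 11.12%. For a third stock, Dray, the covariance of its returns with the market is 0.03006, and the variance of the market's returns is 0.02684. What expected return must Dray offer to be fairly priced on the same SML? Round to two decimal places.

10.44%

MRP = (11.12% − 9.54%) / (1.27 − 0.92) = 4.5143%
R_f = 9.54% − 0.92 × 4.5143% = 5.3868%
β_Dray = Cov / Var(R_m) = 0.03006 / 0.02684 = 1.1200
E(R_Dray) = R_f + β × MRP = 5.3868% + 1.1200 × 4.5143% = 10.44%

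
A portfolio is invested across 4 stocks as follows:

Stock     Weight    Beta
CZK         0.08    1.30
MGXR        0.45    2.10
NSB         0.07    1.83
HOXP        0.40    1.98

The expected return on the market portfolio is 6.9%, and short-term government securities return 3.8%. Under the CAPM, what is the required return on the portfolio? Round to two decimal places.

9.90%

β_P = Σ w_i β_i = 0.08×1.30 + 0.45×2.10 + 0.07×1.83 + 0.40×1.98 = 1.9691
MRP = 6.9% − 3.8% = 3.10%
E(R_P) = R_f + β_P × MRP = 3.8% + 1.9691 × 3.1% = 9.90%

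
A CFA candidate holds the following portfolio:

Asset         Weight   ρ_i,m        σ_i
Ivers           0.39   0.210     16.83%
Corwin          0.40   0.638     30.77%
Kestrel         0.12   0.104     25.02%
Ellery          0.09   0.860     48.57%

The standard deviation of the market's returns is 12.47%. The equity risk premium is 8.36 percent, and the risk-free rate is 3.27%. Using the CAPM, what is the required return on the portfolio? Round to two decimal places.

12.19%

β_Ivers = 0.210 × 16.83% / 12.47% = 0.2834
β_Corwin = 0.638 × 30.77% / 12.47% = 1.5743
β_Kestrel = 0.104 × 25.02% / 12.47% = 0.2087
β_Ellery = 0.860 × 48.57% / 12.47% = 3.3497
β_P = Σ w_i β_i = 0.39×0.2834 + 0.40×1.5743 + 0.12×0.2087 + 0.09×3.3497 = 1.0668
E(R_P) = R_f + β_P × MRP = 3.27% + 1.0668 × 8.36% = 12.19%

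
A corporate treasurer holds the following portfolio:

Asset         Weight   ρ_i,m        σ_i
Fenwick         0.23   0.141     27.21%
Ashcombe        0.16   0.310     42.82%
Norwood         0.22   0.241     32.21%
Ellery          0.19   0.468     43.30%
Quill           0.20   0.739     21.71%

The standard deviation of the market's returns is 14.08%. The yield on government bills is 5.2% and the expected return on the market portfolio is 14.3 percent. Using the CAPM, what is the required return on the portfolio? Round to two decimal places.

12.81%

β_Fenwick = 0.141 × 27.21% / 14.08% = 0.2725
β_Ashcombe = 0.310 × 42.82% / 14.08% = 0.9428
β_Norwood = 0.241 × 32.21% / 14.08% = 0.5513
β_Ellery = 0.468 × 43.30% / 14.08% = 1.4392
β_Quill = 0.739 × 21.71% / 14.08% = 1.1395
β_P = Σ w_i β_i = 0.23×0.2725 + 0.16×0.9428 + 0.22×0.5513 + 0.19×1.4392 + 0.20×1.1395 = 0.8362
MRP = 14.3% − 5.2% = 9.10%
E(R_P) = R_f + β_P × MRP = 5.2% + 0.8362 × 9.1% = 12.81%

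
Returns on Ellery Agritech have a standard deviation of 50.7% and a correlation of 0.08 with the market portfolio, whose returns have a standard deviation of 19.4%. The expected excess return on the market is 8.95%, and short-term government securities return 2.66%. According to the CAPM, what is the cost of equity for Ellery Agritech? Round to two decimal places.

4.53%

β = ρ × σ_i / σ_m = 0.08 × 50.7% / 19.4% = 0.2091
E(R) = 2.66% + 0.2091 × 8.95% = 4.53%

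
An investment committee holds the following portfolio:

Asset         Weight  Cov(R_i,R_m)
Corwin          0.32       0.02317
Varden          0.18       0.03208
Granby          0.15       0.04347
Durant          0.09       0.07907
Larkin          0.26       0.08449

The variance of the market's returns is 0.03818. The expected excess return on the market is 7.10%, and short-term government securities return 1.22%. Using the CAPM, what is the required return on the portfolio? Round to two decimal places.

10.29%

β_Corwin = 0.02317 / 0.03818 = 0.6069
β_Varden = 0.03208 / 0.03818 = 0.8402
β_Granby = 0.04347 / 0.03818 = 1.1386
β_Durant = 0.07907 / 0.03818 = 2.0710
β_Larkin = 0.08449 / 0.03818 = 2.2129
β_P = Σ w_i β_i = 0.32×0.6069 + 0.18×0.8402 + 0.15×1.1386 + 0.09×2.0710 + 0.26×2.2129 = 1.2780
E(R_P) = R_f + β_P × MRP = 1.22% + 1.2780 × 7.10% = 10.29%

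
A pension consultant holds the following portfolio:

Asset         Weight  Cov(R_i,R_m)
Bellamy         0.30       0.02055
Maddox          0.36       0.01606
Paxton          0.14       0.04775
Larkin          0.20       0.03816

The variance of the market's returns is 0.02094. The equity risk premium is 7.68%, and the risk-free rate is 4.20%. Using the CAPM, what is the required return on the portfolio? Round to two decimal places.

β_Bellamy = 0.02055 / 0.02094 = 0.9814
β_Maddox = 0.01606 / 0.02094 = 0.7670
β_Paxton = 0.04775 / 0.02094 = 2.2803
β_Larkin = 0.03816 / 0.02094 = 1.8223
β_P = Σ w_i β_i = 0.30×0.9814 + 0.36×0.7670 + 0.14×2.2803 + 0.20×1.8223 = 1.2542
E(R_P) = R_f + β_P × MRP = 4.20% + 1.2542 × 7.68% = 13.83%

13.83%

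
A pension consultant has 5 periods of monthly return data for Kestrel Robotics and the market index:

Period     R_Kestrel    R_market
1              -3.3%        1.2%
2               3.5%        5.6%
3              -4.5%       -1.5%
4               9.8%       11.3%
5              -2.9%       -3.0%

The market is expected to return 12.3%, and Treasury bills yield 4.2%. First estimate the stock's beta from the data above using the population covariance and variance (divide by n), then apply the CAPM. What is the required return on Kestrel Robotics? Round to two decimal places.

Mean R_i = (-3.3 + 3.5 − 4.5 + 9.8 − 2.9) / 5 = 0.5200%
Mean R_m = (1.2 + 5.6 − 1.5 + 11.3 − 3.0) / 5 = 2.7200%
Σ(R_i − R̄_i)(R_m − R̄_m) = 134.7580  ⇒  Cov = 134.7580 / 5 = 26.9516
Σ(R_m − R̄_m)² = 134.7480  ⇒  Var(R_m) = 134.7480 / 5 = 26.9496
β = Cov / Var(R_m) = 26.9516 / 26.9496 = 1.0001
MRP = 12.3% − 4.2% = 8.10%
E(R) = R_f + β × MRP = 4.2% + 1.0001 × 8.1% = 12.30%

12.30%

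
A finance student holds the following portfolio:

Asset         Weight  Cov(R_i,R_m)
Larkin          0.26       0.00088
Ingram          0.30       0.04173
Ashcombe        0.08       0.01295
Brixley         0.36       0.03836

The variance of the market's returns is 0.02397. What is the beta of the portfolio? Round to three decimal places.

β_Larkin = 0.00088 / 0.02397 = 0.0367
β_Ingram = 0.04173 / 0.02397 = 1.7409
β_Ashcombe = 0.01295 / 0.02397 = 0.5403
β_Brixley = 0.03836 / 0.02397 = 1.6003
β_P = Σ w_i β_i = 0.26×0.0367 + 0.30×1.7409 + 0.08×0.5403 + 0.36×1.6003 = 1.1511

1.151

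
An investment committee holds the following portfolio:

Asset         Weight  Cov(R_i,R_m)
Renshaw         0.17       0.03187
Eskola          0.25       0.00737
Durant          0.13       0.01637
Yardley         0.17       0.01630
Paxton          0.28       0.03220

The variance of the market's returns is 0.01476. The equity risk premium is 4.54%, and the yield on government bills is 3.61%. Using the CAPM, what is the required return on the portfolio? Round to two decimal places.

10.12%

β_Renshaw = 0.03187 / 0.01476 = 2.1592
β_Eskola = 0.00737 / 0.01476 = 0.4993
β_Durant = 0.01637 / 0.01476 = 1.1091
β_Yardley = 0.01630 / 0.01476 = 1.1043
β_Paxton = 0.03220 / 0.01476 = 2.1816
β_P = Σ w_i β_i = 0.17×2.1592 + 0.25×0.4993 + 0.13×1.1091 + 0.17×1.1043 + 0.28×2.1816 = 1.4347
E(R_P) = R_f + β_P × MRP = 3.61% + 1.4347 × 4.54% = 10.12%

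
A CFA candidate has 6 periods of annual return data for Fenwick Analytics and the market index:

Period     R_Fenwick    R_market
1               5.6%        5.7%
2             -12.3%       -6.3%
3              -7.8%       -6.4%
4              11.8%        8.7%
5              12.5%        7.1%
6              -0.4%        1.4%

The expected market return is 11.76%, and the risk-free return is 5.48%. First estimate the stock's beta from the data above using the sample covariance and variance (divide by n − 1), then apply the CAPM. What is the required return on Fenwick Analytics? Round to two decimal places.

Mean R_i = (5.6 − 12.3 − 7.8 + 11.8 + 12.5 − 0.4) / 6 = 1.5667%
Mean R_m = (5.7 − 6.3 − 6.4 + 8.7 + 7.1 + 1.4) / 6 = 1.7000%
Σ(R_i − R̄_i)(R_m − R̄_m) = 334.2000  ⇒  Cov = 334.2000 / 5 = 66.8400
Σ(R_m − R̄_m)² = 223.8600  ⇒  Var(R_m) = 223.8600 / 5 = 44.7720
β = Cov / Var(R_m) = 66.8400 / 44.7720 = 1.4929
MRP = 11.76% − 5.48% = 6.28%
E(R) = R_f + β × MRP = 5.48% + 1.4929 × 6.28% = 14.86%

14.86%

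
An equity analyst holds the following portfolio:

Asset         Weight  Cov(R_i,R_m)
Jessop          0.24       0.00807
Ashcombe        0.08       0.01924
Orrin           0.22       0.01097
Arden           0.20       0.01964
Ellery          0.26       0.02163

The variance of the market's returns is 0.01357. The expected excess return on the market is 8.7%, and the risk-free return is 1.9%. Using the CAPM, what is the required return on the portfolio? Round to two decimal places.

11.80%

β_Jessop = 0.00807 / 0.01357 = 0.5947
β_Ashcombe = 0.01924 / 0.01357 = 1.4178
β_Orrin = 0.01097 / 0.01357 = 0.8084
β_Arden = 0.01964 / 0.01357 = 1.4473
β_Ellery = 0.02163 / 0.01357 = 1.5940
β_P = Σ w_i β_i = 0.24×0.5947 + 0.08×1.4178 + 0.22×0.8084 + 0.20×1.4473 + 0.26×1.5940 = 1.1379
E(R_P) = R_f + β_P × MRP = 1.9% + 1.1379 × 8.7% = 11.80%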